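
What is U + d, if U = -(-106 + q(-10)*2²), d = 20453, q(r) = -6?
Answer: 20583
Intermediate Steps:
U = 130 (U = -(-106 - 6*2²) = -(-106 - 6*4) = -(-106 - 24) = -1*(-130) = 130)
U + d = 130 + 20453 = 20583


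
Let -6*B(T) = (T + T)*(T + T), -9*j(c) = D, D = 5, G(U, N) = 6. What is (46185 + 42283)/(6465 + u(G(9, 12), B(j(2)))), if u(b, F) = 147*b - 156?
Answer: 5204/423 ≈ 12.303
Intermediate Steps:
j(c) = -5/9 (j(c) = -⅑*5 = -5/9)
B(T) = -2*T²/3 (B(T) = -(T + T)*(T + T)/6 = -2*T*2*T/6 = -2*T²/3)
u(b, F) = -156 + 147*b
(46185 + 42283)/(6465 + u(G(9, 12), B(j(2)))) = (46185 + 42283)/(6465 + (-156 + 147*6)) = 88468/(6465 + (-156 + 882)) = 88468/(6465 + 726) = 88468/7191 = 88468*(1/7191) = 5204/423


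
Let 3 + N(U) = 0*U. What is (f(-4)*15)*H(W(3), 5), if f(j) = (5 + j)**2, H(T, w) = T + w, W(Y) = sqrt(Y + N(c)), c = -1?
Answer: 75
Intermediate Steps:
N(U) = -3 (N(U) = -3 + 0*U = -3 + 0 = -3)
W(Y) = sqrt(-3 + Y) (W(Y) = sqrt(Y - 3) = sqrt(-3 + Y))
(f(-4)*15)*H(W(3), 5) = ((5 - 4)**2*15)*(sqrt(-3 + 3) + 5) = (1**2*15)*(sqrt(0) + 5) = (1*15)*(0 + 5) = 15*5 = 75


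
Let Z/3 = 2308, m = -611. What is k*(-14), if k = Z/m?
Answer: 96936/611 ≈ 158.65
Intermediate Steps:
Z = 6924 (Z = 3*2308 = 6924)
k = -6924/611 (k = 6924/(-611) = 6924*(-1/611) = -6924/611 ≈ -11.332)
k*(-14) = -6924/611*(-14) = 96936/611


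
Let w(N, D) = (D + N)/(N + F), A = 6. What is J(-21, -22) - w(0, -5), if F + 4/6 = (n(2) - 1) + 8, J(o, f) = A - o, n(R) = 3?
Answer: 771/28 ≈ 27.536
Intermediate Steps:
J(o, f) = 6 - o
F = 28/3 (F = -⅔ + ((3 - 1) + 8) = -⅔ + (2 + 8) = -⅔ + 10 = 28/3 ≈ 9.3333)
w(N, D) = (D + N)/(28/3 + N) (w(N, D) = (D + N)/(N + 28/3) = (D + N)/(28/3 + N))
J(-21, -22) - w(0, -5) = (6 - 1*(-21)) - 3*(-5 + 0)/(28 + 3*0) = (6 + 21) - 3*(-5)/(28 + 0) = 27 - 3*(-5)/28 = 27 - 1*(-15/28) = 27 + 15/28 = 771/28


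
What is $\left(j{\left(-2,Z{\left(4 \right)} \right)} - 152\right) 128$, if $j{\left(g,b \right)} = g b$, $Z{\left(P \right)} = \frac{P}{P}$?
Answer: $-19712$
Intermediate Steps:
$Z{\left(P \right)} = 1$
$j{\left(g,b \right)} = b g$
$\left(j{\left(-2,Z{\left(4 \right)} \right)} - 152\right) 128 = \left(1 \left(-2\right) - 152\right) 128 = \left(-2 - 152\right) 128 = \left(-154\right) 128 = -19712$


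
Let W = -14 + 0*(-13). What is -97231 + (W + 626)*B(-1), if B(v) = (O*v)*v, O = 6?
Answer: -93559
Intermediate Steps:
B(v) = 6*v² (B(v) = (6*v)*v = 6*v²)
W = -14 (W = -14 + 0 = -14)
-97231 + (W + 626)*B(-1) = -97231 + (-14 + 626)*(6*(-1)²) = -97231 + 612*(6*1) = -97231 + 612*6 = -97231 + 3672 = -93559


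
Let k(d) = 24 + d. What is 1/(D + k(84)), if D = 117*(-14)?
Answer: -1/1530 ≈ -0.00065359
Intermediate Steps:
D = -1638
1/(D + k(84)) = 1/(-1638 + (24 + 84)) = 1/(-1638 + 108) = 1/(-1530) = -1/1530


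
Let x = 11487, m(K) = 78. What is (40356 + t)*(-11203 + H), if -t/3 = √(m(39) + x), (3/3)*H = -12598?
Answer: -960513156 + 214209*√1285 ≈ -9.5283e+8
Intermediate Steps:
H = -12598
t = -9*√1285 (t = -3*√(78 + 11487) = -9*√1285 ≈ -322.62)
(40356 + t)*(-11203 + H) = (40356 - 9*√1285)*(-11203 - 12598) = (40356 - 9*√1285)*(-23801) = -960513156 + 214209*√1285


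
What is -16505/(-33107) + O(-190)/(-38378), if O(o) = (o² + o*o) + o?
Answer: -875303090/635290223 ≈ -1.3778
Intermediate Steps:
O(o) = o + 2*o² (O(o) = (o² + o²) + o = 2*o² + o = o + 2*o²)
-16505/(-33107) + O(-190)/(-38378) = -16505/(-33107) - 190*(1 + 2*(-190))/(-38378) = -16505*(-1/33107) - 190*(1 - 380)*(-1/38378) = 16505/33107 - 190*(-379)*(-1/38378) = 16505/33107 + 72010*(-1/38378) = 16505/33107 - 36005/19189 = -875303090/635290223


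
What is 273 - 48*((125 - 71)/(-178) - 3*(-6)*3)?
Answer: -205095/89 ≈ -2304.4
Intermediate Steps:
273 - 48*((125 - 71)/(-178) - 3*(-6)*3) = 273 - 48*(54*(-1/178) - (-18)*3) = 273 - 48*(-27/89 - 1*(-54)) = 273 - 48*(-27/89 + 54) = 273 - 48*4779/89 = 273 - 229392/89 = -205095/89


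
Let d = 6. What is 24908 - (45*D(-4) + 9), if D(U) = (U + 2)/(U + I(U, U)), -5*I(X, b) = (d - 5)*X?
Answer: 198967/8 ≈ 24871.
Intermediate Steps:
I(X, b) = -X/5 (I(X, b) = -(6 - 5)*X/5 = -X/5)
D(U) = 5*(2 + U)/(4*U) (D(U) = (U + 2)/(U - U/5) = (2 + U)/((4*U/5)) = (2 + U)*(5/(4*U)) = 5*(2 + U)/(4*U))
24908 - (45*D(-4) + 9) = 24908 - (45*((5/4)*(2 - 4)/(-4)) + 9) = 24908 - (45*((5/4)*(-1/4)*(-2)) + 9) = 24908 - (45*(5/8) + 9) = 24908 - (225/8 + 9) = 24908 - 1*297/8 = 24908 - 297/8 = 198967/8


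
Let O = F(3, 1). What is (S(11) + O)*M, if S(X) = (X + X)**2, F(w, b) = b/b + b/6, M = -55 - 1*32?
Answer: -84419/2 ≈ -42210.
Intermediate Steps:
M = -87 (M = -55 - 32 = -87)
F(w, b) = 1 + b/6 (F(w, b) = 1 + b*(1/6) = 1 + b/6)
O = 7/6 (O = 1 + (1/6)*1 = 1 + 1/6 = 7/6 ≈ 1.1667)
S(X) = 4*X**2 (S(X) = (2*X)**2 = 4*X**2)
(S(11) + O)*M = (4*11**2 + 7/6)*(-87) = (4*121 + 7/6)*(-87) = (484 + 7/6)*(-87) = (2911/6)*(-87) = -84419/2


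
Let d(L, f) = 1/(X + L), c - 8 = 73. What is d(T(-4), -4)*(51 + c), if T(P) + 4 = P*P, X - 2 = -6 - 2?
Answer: 22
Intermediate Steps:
c = 81 (c = 8 + 73 = 81)
X = -6 (X = 2 + (-6 - 2) = 2 - 8 = -6)
T(P) = -4 + P² (T(P) = -4 + P*P = -4 + P²)
d(L, f) = 1/(-6 + L)
d(T(-4), -4)*(51 + c) = (51 + 81)/(-6 + (-4 + (-4)²)) = 132/(-6 + (-4 + 16)) = 132/(-6 + 12) = 132/6 = (⅙)*132 = 22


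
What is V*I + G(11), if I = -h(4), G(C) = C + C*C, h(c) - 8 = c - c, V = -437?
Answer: 3628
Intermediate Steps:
h(c) = 8 (h(c) = 8 + (c - c) = 8 + 0 = 8)
G(C) = C + C**2
I = -8 (I = -1*8 = -8)
V*I + G(11) = -437*(-8) + 11*(1 + 11) = 3496 + 11*12 = 3496 + 132 = 3628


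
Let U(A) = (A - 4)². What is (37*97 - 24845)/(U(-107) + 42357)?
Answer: -10628/27339 ≈ -0.38875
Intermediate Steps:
U(A) = (-4 + A)²
(37*97 - 24845)/(U(-107) + 42357) = (37*97 - 24845)/((-4 - 107)² + 42357) = (3589 - 24845)/((-111)² + 42357) = -21256/(12321 + 42357) = -21256/54678 = -21256*1/54678 = -10628/27339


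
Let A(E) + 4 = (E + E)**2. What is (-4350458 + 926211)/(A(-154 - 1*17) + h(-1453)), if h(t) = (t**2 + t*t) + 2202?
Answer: -3424247/4341580 ≈ -0.78871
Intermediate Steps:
h(t) = 2202 + 2*t**2 (h(t) = (t**2 + t**2) + 2202 = 2*t**2 + 2202 = 2202 + 2*t**2)
A(E) = -4 + 4*E**2 (A(E) = -4 + (E + E)**2 = -4 + (2*E)**2 = -4 + 4*E**2)
(-4350458 + 926211)/(A(-154 - 1*17) + h(-1453)) = (-4350458 + 926211)/((-4 + 4*(-154 - 1*17)**2) + (2202 + 2*(-1453)**2)) = -3424247/((-4 + 4*(-154 - 17)**2) + (2202 + 2*2111209)) = -3424247/((-4 + 4*(-171)**2) + (2202 + 4222418)) = -3424247/((-4 + 4*29241) + 4224620) = -3424247/((-4 + 116964) + 4224620) = -3424247/(116960 + 4224620) = -3424247/4341580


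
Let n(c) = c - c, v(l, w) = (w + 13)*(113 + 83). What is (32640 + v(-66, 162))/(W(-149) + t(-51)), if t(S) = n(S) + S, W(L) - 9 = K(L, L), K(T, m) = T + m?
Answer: -3347/17 ≈ -196.88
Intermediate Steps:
v(l, w) = 2548 + 196*w (v(l, w) = (13 + w)*196 = 2548 + 196*w)
n(c) = 0
W(L) = 9 + 2*L (W(L) = 9 + (L + L) = 9 + 2*L)
t(S) = S (t(S) = 0 + S = S)
(32640 + v(-66, 162))/(W(-149) + t(-51)) = (32640 + (2548 + 196*162))/((9 + 2*(-149)) - 51) = (32640 + (2548 + 31752))/((9 - 298) - 51) = (32640 + 34300)/(-289 - 51) = 66940/(-340) = 66940*(-1/340) = -3347/17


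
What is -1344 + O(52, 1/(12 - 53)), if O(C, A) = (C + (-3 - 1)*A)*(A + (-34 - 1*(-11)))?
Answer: -4275648/1681 ≈ -2543.5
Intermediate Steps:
O(C, A) = (-23 + A)*(C - 4*A) (O(C, A) = (C - 4*A)*(A + (-34 + 11)) = (C - 4*A)*(A - 23) = (C - 4*A)*(-23 + A) = (-23 + A)*(C - 4*A))
-1344 + O(52, 1/(12 - 53)) = -1344 + (-23*52 - 4/(12 - 53)² + 92/(12 - 53) + 52/(12 - 53)) = -1344 + (-1196 - 4*(1/(-41))² + 92/(-41) + 52/(-41)) = -1344 + (-1196 - 4*(-1/41)² + 92*(-1/41) - 1/41*52) = -1344 + (-1196 - 4*1/1681 - 92/41 - 52/41) = -1344 + (-1196 - 4/1681 - 92/41 - 52/41) = -1344 - 2016384/1681 = -4275648/1681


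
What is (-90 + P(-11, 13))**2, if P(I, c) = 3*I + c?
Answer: 12100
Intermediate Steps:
P(I, c) = c + 3*I
(-90 + P(-11, 13))**2 = (-90 + (13 + 3*(-11)))**2 = (-90 + (13 - 33))**2 = (-90 - 20)**2 = (-110)**2 = 12100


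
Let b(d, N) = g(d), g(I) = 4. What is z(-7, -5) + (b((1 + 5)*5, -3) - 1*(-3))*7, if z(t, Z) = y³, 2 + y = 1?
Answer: 48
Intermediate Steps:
y = -1 (y = -2 + 1 = -1)
z(t, Z) = -1 (z(t, Z) = (-1)³ = -1)
b(d, N) = 4
z(-7, -5) + (b((1 + 5)*5, -3) - 1*(-3))*7 = -1 + (4 - 1*(-3))*7 = -1 + (4 + 3)*7 = -1 + 7*7 = -1 + 49 = 48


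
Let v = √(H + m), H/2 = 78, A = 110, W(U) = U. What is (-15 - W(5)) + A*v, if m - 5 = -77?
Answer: -20 + 220*√21 ≈ 988.17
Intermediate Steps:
m = -72 (m = 5 - 77 = -72)
H = 156 (H = 2*78 = 156)
v = 2*√21 (v = √(156 - 72) = √84 = 2*√21 ≈ 9.1651)
(-15 - W(5)) + A*v = (-15 - 1*5) + 110*(2*√21) = (-15 - 5) + 220*√21 = -20 + 220*√21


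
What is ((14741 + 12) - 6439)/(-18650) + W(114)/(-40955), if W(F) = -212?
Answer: -33654607/76381075 ≈ -0.44061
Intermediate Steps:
((14741 + 12) - 6439)/(-18650) + W(114)/(-40955) = ((14741 + 12) - 6439)/(-18650) - 212/(-40955) = (14753 - 6439)*(-1/18650) - 212*(-1/40955) = 8314*(-1/18650) + 212/40955 = -4157/9325 + 212/40955 = -33654607/76381075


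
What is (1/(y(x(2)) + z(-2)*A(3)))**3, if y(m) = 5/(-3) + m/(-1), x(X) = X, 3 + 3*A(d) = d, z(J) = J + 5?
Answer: -27/1331 ≈ -0.020285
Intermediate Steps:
z(J) = 5 + J
A(d) = -1 + d/3
y(m) = -5/3 - m (y(m) = 5*(-1/3) + m*(-1) = -5/3 - m)
(1/(y(x(2)) + z(-2)*A(3)))**3 = (1/((-5/3 - 1*2) + (5 - 2)*(-1 + (1/3)*3)))**3 = (1/((-5/3 - 2) + 3*(-1 + 1)))**3 = (1/(-11/3 + 3*0))**3 = (1/(-11/3 + 0))**3 = (1/(-11/3))**3 = (-3/11)**3 = -27/1331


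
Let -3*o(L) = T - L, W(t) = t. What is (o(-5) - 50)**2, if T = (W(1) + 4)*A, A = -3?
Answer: 19600/9 ≈ 2177.8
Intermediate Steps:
T = -15 (T = (1 + 4)*(-3) = 5*(-3) = -15)
o(L) = 5 + L/3 (o(L) = -(-15 - L)/3 = 5 + L/3)
(o(-5) - 50)**2 = ((5 + (1/3)*(-5)) - 50)**2 = ((5 - 5/3) - 50)**2 = (10/3 - 50)**2 = (-140/3)**2 = 19600/9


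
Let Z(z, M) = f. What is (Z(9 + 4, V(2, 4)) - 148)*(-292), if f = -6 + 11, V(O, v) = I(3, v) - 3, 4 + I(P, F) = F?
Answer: 41756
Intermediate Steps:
I(P, F) = -4 + F
V(O, v) = -7 + v (V(O, v) = (-4 + v) - 3 = -7 + v)
f = 5
Z(z, M) = 5
(Z(9 + 4, V(2, 4)) - 148)*(-292) = (5 - 148)*(-292) = -143*(-292) = 41756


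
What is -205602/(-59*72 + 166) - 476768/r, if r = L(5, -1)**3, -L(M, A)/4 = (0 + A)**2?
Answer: 30614461/4082 ≈ 7499.9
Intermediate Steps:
L(M, A) = -4*A**2 (L(M, A) = -4*(0 + A)**2 = -4*A**2)
r = -64 (r = (-4*(-1)**2)**3 = (-4*1)**3 = (-4)**3 = -64)
-205602/(-59*72 + 166) - 476768/r = -205602/(-59*72 + 166) - 476768/(-64) = -205602/(-4248 + 166) - 476768*(-1/64) = -205602/(-4082) + 14899/2 = -205602*(-1/4082) + 14899/2 = 102801/2041 + 14899/2 = 30614461/4082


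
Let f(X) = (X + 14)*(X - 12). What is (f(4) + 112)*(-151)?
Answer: 4832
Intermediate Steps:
f(X) = (-12 + X)*(14 + X) (f(X) = (14 + X)*(-12 + X) = (-12 + X)*(14 + X))
(f(4) + 112)*(-151) = ((-168 + 4² + 2*4) + 112)*(-151) = ((-168 + 16 + 8) + 112)*(-151) = (-144 + 112)*(-151) = -32*(-151) = 4832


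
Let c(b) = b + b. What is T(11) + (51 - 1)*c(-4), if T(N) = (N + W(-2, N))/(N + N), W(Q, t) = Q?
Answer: -8791/22 ≈ -399.59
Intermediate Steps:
c(b) = 2*b
T(N) = (-2 + N)/(2*N) (T(N) = (N - 2)/(N + N) = (-2 + N)/((2*N)) = (-2 + N)*(1/(2*N)) = (-2 + N)/(2*N))
T(11) + (51 - 1)*c(-4) = (½)*(-2 + 11)/11 + (51 - 1)*(2*(-4)) = (½)*(1/11)*9 + 50*(-8) = 9/22 - 400 = -8791/22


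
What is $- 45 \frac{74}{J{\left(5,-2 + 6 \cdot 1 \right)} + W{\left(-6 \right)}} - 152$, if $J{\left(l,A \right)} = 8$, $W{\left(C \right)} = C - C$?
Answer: $- \frac{2273}{4} \approx -568.25$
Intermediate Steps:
$W{\left(C \right)} = 0$
$- 45 \frac{74}{J{\left(5,-2 + 6 \cdot 1 \right)} + W{\left(-6 \right)}} - 152 = - 45 \frac{74}{8 + 0} - 152 = - 45 \cdot \frac{74}{8} - 152 = - 45 \cdot 74 \cdot \frac{1}{8} - 152 = \left(-45\right) \frac{37}{4} - 152 = - \frac{1665}{4} - 152 = - \frac{2273}{4}$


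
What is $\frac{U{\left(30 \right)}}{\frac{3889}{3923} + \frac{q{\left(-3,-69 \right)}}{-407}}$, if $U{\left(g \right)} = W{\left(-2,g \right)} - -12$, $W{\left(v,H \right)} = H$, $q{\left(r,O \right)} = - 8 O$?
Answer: $- \frac{9579966}{83239} \approx -115.09$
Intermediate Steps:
$U{\left(g \right)} = 12 + g$ ($U{\left(g \right)} = g - -12 = g + 12 = 12 + g$)
$\frac{U{\left(30 \right)}}{\frac{3889}{3923} + \frac{q{\left(-3,-69 \right)}}{-407}} = \frac{12 + 30}{\frac{3889}{3923} + \frac{\left(-8\right) \left(-69\right)}{-407}} = \frac{42}{3889 \cdot \frac{1}{3923} + 552 \left(- \frac{1}{407}\right)} = \frac{42}{\frac{3889}{3923} - \frac{552}{407}} = \frac{42}{- \frac{582673}{1596661}} = 42 \left(- \frac{1596661}{582673}\right) = - \frac{9579966}{83239}$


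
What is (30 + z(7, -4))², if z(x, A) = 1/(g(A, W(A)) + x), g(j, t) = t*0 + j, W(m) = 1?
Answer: 8281/9 ≈ 920.11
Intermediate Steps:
g(j, t) = j (g(j, t) = 0 + j = j)
z(x, A) = 1/(A + x)
(30 + z(7, -4))² = (30 + 1/(-4 + 7))² = (30 + 1/3)² = (30 + ⅓)² = (91/3)² = 8281/9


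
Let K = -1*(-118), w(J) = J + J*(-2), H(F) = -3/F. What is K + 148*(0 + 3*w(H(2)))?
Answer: 784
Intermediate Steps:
w(J) = -J (w(J) = J - 2*J = -J)
K = 118
K + 148*(0 + 3*w(H(2))) = 118 + 148*(0 + 3*(-(-3)/2)) = 118 + 148*(0 + 3*(-1*(-3/2))) = 118 + 148*(0 + 3*(3/2)) = 118 + 148*(0 + 9/2) = 118 + 148*(9/2) = 118 + 666 = 784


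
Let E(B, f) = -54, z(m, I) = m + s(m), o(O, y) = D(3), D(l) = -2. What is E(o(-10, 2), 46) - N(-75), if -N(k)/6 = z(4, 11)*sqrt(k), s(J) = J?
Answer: -54 + 240*I*sqrt(3) ≈ -54.0 + 415.69*I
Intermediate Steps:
o(O, y) = -2
z(m, I) = 2*m (z(m, I) = m + m = 2*m)
N(k) = -48*sqrt(k) (N(k) = -6*2*4*sqrt(k) = -48*sqrt(k))
E(o(-10, 2), 46) - N(-75) = -54 - (-48)*sqrt(-75) = -54 - (-48)*5*I*sqrt(3) = -54 - (-240)*I*sqrt(3) = -54 + 240*I*sqrt(3)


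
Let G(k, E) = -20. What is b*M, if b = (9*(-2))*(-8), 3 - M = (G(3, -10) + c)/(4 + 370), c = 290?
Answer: 61344/187 ≈ 328.04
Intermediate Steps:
M = 426/187 (M = 3 - (-20 + 290)/(4 + 370) = 3 - 270/374 = 3 - 1*135/187 = 3 - 135/187 = 426/187 ≈ 2.2781)
b = 144 (b = -18*(-8) = 144)
b*M = 144*(426/187) = 61344/187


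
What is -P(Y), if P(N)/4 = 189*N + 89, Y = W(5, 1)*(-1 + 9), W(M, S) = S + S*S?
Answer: -12452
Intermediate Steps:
W(M, S) = S + S²
Y = 16 (Y = (1*(1 + 1))*(-1 + 9) = (1*2)*8 = 2*8 = 16)
P(N) = 356 + 756*N (P(N) = 4*(189*N + 89) = 4*(89 + 189*N) = 356 + 756*N)
-P(Y) = -(356 + 756*16) = -(356 + 12096) = -1*12452 = -12452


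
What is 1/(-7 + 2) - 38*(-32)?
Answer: 6079/5 ≈ 1215.8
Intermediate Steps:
1/(-7 + 2) - 38*(-32) = 1/(-5) + 1216 = -⅕ + 1216 = 6079/5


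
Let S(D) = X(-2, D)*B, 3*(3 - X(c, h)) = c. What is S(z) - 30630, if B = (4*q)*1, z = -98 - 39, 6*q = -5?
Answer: -275780/9 ≈ -30642.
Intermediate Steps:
X(c, h) = 3 - c/3
q = -5/6 (q = (1/6)*(-5) = -5/6 ≈ -0.83333)
z = -137
B = -10/3 (B = (4*(-5/6))*1 = -10/3*1 = -10/3 ≈ -3.3333)
S(D) = -110/9 (S(D) = (3 - 1/3*(-2))*(-10/3) = (3 + 2/3)*(-10/3) = (11/3)*(-10/3) = -110/9)
S(z) - 30630 = -110/9 - 30630 = -275780/9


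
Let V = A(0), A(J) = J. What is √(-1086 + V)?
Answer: I*√1086 ≈ 32.955*I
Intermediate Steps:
V = 0
√(-1086 + V) = √(-1086 + 0) = √(-1086) = I*√1086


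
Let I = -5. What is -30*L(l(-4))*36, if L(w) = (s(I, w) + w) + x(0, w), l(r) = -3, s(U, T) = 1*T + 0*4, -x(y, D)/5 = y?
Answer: 6480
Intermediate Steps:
x(y, D) = -5*y
s(U, T) = T (s(U, T) = T + 0 = T)
L(w) = 2*w (L(w) = (w + w) - 5*0 = 2*w + 0 = 2*w)
-30*L(l(-4))*36 = -60*(-3)*36 = -30*(-6)*36 = 180*36 = 6480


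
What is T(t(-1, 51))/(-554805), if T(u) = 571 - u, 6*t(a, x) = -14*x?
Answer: -46/36987 ≈ -0.0012437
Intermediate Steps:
t(a, x) = -7*x/3 (t(a, x) = (-14*x)/6 = -7*x/3)
T(t(-1, 51))/(-554805) = (571 - (-7)*51/3)/(-554805) = (571 - 1*(-119))*(-1/554805) = (571 + 119)*(-1/554805) = 690*(-1/554805) = -46/36987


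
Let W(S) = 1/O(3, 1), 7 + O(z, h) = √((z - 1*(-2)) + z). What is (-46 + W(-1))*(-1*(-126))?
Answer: -238518/41 - 252*√2/41 ≈ -5826.2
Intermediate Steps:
O(z, h) = -7 + √(2 + 2*z) (O(z, h) = -7 + √((z - 1*(-2)) + z) = -7 + √((z + 2) + z) = -7 + √((2 + z) + z) = -7 + √(2 + 2*z))
W(S) = 1/(-7 + 2*√2) (W(S) = 1/(-7 + √(2 + 2*3)) = 1/(-7 + √(2 + 6)) = 1/(-7 + √8) = 1/(-7 + 2*√2))
(-46 + W(-1))*(-1*(-126)) = (-46 + (-7/41 - 2*√2/41))*(-1*(-126)) = (-1893/41 - 2*√2/41)*126 = -238518/41 - 252*√2/41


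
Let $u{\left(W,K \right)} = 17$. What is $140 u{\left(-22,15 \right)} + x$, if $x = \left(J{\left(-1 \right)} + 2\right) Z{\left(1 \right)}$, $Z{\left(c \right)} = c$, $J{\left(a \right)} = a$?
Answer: $2381$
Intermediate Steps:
$x = 1$ ($x = \left(-1 + 2\right) 1 = 1 \cdot 1 = 1$)
$140 u{\left(-22,15 \right)} + x = 140 \cdot 17 + 1 = 2380 + 1 = 2381$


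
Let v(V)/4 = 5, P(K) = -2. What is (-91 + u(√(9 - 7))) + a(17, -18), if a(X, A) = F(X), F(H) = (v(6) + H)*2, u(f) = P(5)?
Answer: -19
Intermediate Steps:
v(V) = 20 (v(V) = 4*5 = 20)
u(f) = -2
F(H) = 40 + 2*H (F(H) = (20 + H)*2 = 40 + 2*H)
a(X, A) = 40 + 2*X
(-91 + u(√(9 - 7))) + a(17, -18) = (-91 - 2) + (40 + 2*17) = -93 + (40 + 34) = -93 + 74 = -19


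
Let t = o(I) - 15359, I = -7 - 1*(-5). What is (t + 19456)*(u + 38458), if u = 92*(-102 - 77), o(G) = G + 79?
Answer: 91786260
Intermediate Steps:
I = -2 (I = -7 + 5 = -2)
o(G) = 79 + G
u = -16468 (u = 92*(-179) = -16468)
t = -15282 (t = (79 - 2) - 15359 = 77 - 15359 = -15282)
(t + 19456)*(u + 38458) = (-15282 + 19456)*(-16468 + 38458) = 4174*21990 = 91786260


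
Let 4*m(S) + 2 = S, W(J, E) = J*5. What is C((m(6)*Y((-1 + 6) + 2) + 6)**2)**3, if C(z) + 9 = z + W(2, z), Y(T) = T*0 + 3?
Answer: 551368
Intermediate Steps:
W(J, E) = 5*J
m(S) = -1/2 + S/4
Y(T) = 3 (Y(T) = 0 + 3 = 3)
C(z) = 1 + z (C(z) = -9 + (z + 5*2) = -9 + (z + 10) = -9 + (10 + z) = 1 + z)
C((m(6)*Y((-1 + 6) + 2) + 6)**2)**3 = (1 + ((-1/2 + (1/4)*6)*3 + 6)**2)**3 = (1 + ((-1/2 + 3/2)*3 + 6)**2)**3 = (1 + (1*3 + 6)**2)**3 = (1 + (3 + 6)**2)**3 = (1 + 9**2)**3 = (1 + 81)**3 = 82**3 = 551368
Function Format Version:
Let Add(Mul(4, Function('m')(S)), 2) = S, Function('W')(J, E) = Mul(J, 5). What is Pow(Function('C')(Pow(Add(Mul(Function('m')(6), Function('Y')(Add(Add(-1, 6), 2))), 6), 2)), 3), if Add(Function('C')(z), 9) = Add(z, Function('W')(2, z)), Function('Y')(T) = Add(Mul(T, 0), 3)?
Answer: 551368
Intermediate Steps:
Function('W')(J, E) = Mul(5, J)
Function('m')(S) = Add(Rational(-1, 2), Mul(Rational(1, 4), S))
Function('Y')(T) = 3 (Function('Y')(T) = Add(0, 3) = 3)
Function('C')(z) = Add(1, z) (Function('C')(z) = Add(-9, Add(z, Mul(5, 2))) = Add(-9, Add(z, 10)) = Add(-9, Add(10, z)) = Add(1, z))
Pow(Function('C')(Pow(Add(Mul(Function('m')(6), Function('Y')(Add(Add(-1, 6), 2))), 6), 2)), 3) = Pow(Add(1, Pow(Add(Mul(Add(Rational(-1, 2), Mul(Rational(1, 4), 6)), 3), 6), 2)), 3) = Pow(Add(1, Pow(Add(Mul(Add(Rational(-1, 2), Rational(3, 2)), 3), 6), 2)), 3) = Pow(Add(1, Pow(Add(Mul(1, 3), 6), 2)), 3) = Pow(Add(1, Pow(Add(3, 6), 2)), 3) = Pow(Add(1, Pow(9, 2)), 3) = Pow(Add(1, 81), 3) = Pow(82, 3) = 551368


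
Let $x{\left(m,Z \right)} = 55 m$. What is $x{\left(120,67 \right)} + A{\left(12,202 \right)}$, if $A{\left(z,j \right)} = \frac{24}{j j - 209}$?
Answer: $\frac{267927024}{40595} \approx 6600.0$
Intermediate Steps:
$A{\left(z,j \right)} = \frac{24}{-209 + j^{2}}$ ($A{\left(z,j \right)} = \frac{24}{j^{2} - 209} = \frac{24}{-209 + j^{2}}$)
$x{\left(120,67 \right)} + A{\left(12,202 \right)} = 55 \cdot 120 + \frac{24}{-209 + 202^{2}} = 6600 + \frac{24}{-209 + 40804} = 6600 + \frac{24}{40595} = \frac{267927024}{40595}$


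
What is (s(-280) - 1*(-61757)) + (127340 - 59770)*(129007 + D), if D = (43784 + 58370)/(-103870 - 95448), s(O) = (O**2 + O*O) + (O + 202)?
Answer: 868746123106181/99659 ≈ 8.7172e+9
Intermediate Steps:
s(O) = 202 + O + 2*O**2 (s(O) = (O**2 + O**2) + (202 + O) = 2*O**2 + (202 + O) = 202 + O + 2*O**2)
D = -51077/99659 (D = 102154/(-199318) = 102154*(-1/199318) = -51077/99659 ≈ -0.51252)
(s(-280) - 1*(-61757)) + (127340 - 59770)*(129007 + D) = ((202 - 280 + 2*(-280)**2) - 1*(-61757)) + (127340 - 59770)*(129007 - 51077/99659) = ((202 - 280 + 2*78400) + 61757) + 67570*(12856657536/99659) = ((202 - 280 + 156800) + 61757) + 868724349707520/99659 = (156722 + 61757) + 868724349707520/99659 = 218479 + 868724349707520/99659 = 868746123106181/99659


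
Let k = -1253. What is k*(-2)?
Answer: 2506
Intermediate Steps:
k*(-2) = -1253*(-2) = 2506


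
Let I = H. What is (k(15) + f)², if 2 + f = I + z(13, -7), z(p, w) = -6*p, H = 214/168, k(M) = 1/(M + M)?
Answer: 121374289/19600 ≈ 6192.6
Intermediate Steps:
k(M) = 1/(2*M)
H = 107/84 (H = 214*(1/168) = 107/84 ≈ 1.2738)
I = 107/84 ≈ 1.2738
f = -6613/84 (f = -2 + (107/84 - 6*13) = -2 + (107/84 - 78) = -2 - 6445/84 = -6613/84 ≈ -78.726)
(k(15) + f)² = ((½)/15 - 6613/84)² = ((½)*(1/15) - 6613/84)² = (1/30 - 6613/84)² = (-11017/140)² = 121374289/19600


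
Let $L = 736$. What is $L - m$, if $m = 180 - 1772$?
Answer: $2328$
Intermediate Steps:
$m = -1592$ ($m = 180 - 1772 = -1592$)
$L - m = 736 - -1592 = 736 + 1592 = 2328$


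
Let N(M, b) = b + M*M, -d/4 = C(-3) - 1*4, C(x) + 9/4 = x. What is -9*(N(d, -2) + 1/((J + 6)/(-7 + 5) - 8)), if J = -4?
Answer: -12302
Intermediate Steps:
C(x) = -9/4 + x
d = 37 (d = -4*((-9/4 - 3) - 1*4) = -4*(-21/4 - 4) = -4*(-37/4) = 37)
N(M, b) = b + M²
-9*(N(d, -2) + 1/((J + 6)/(-7 + 5) - 8)) = -9*((-2 + 37²) + 1/((-4 + 6)/(-7 + 5) - 8)) = -9*((-2 + 1369) + 1/(2/(-2) - 8)) = -9*(1367 + 1/(2*(-½) - 8)) = -9*(1367 + 1/(-1 - 8)) = -9*(1367 + 1/(-9)) = -9*(1367 - ⅑) = -9*12302/9 = -12302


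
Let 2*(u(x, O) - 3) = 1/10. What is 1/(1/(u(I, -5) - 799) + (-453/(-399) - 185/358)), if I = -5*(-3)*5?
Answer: 757967266/467910027 ≈ 1.6199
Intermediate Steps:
I = 75 (I = 15*5 = 75)
u(x, O) = 61/20 (u(x, O) = 3 + (½)/10 = 3 + (½)*(⅒) = 3 + 1/20 = 61/20)
1/(1/(u(I, -5) - 799) + (-453/(-399) - 185/358)) = 1/(1/(61/20 - 799) + (-453/(-399) - 185/358)) = 1/(1/(-15919/20) + (-453*(-1/399) - 185*1/358)) = 1/(-20/15919 + (151/133 - 185/358)) = 1/(-20/15919 + 29453/47614) = 1/(467910027/757967266) = 757967266/467910027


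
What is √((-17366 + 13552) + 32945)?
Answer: √29131 ≈ 170.68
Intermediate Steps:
√((-17366 + 13552) + 32945) = √(-3814 + 32945) = √29131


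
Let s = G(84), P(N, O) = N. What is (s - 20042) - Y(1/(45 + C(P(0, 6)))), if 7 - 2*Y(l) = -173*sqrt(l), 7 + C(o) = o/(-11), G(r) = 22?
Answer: -40047/2 - 173*sqrt(38)/76 ≈ -20038.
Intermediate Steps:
C(o) = -7 - o/11 (C(o) = -7 + o/(-11) = -7 + o*(-1/11) = -7 - o/11)
s = 22
Y(l) = 7/2 + 173*sqrt(l)/2 (Y(l) = 7/2 - (-173)*sqrt(l)/2 = 7/2 + 173*sqrt(l)/2)
(s - 20042) - Y(1/(45 + C(P(0, 6)))) = (22 - 20042) - (7/2 + 173*sqrt(1/(45 + (-7 - 1/11*0)))/2) = -20020 - (7/2 + 173*sqrt(1/(45 + (-7 + 0)))/2) = -20020 - (7/2 + 173*sqrt(1/(45 - 7))/2) = -20020 - (7/2 + 173*sqrt(1/38)/2) = -20020 - (7/2 + 173*(sqrt(38)/38)/2) = -20020 - (7/2 + 173*sqrt(38)/76) = -20020 + (-7/2 - 173*sqrt(38)/76) = -40047/2 - 173*sqrt(38)/76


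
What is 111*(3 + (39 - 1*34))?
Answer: 888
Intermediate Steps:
111*(3 + (39 - 1*34)) = 111*(3 + (39 - 34)) = 111*(3 + 5) = 111*8 = 888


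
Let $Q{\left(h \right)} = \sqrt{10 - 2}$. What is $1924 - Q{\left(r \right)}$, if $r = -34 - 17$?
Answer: $1924 - 2 \sqrt{2} \approx 1921.2$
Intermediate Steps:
$r = -51$ ($r = -34 - 17 = -51$)
$Q{\left(h \right)} = 2 \sqrt{2}$ ($Q{\left(h \right)} = \sqrt{8} = 2 \sqrt{2}$)
$1924 - Q{\left(r \right)} = 1924 - 2 \sqrt{2}$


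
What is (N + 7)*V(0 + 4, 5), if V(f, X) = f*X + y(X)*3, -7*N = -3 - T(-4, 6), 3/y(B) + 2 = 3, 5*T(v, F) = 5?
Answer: 1537/7 ≈ 219.57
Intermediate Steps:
T(v, F) = 1 (T(v, F) = (⅕)*5 = 1)
y(B) = 3 (y(B) = 3/(-2 + 3) = 3/1 = 3*1 = 3)
N = 4/7 (N = -(-3 - 1*1)/7 = -(-3 - 1)/7 = -⅐*(-4) = 4/7 ≈ 0.57143)
V(f, X) = 9 + X*f (V(f, X) = f*X + 3*3 = X*f + 9 = 9 + X*f)
(N + 7)*V(0 + 4, 5) = (4/7 + 7)*(9 + 5*(0 + 4)) = 53*(9 + 5*4)/7 = 53*(9 + 20)/7 = (53/7)*29 = 1537/7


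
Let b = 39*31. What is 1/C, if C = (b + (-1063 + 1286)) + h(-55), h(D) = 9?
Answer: 1/1441 ≈ 0.00069396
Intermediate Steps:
b = 1209
C = 1441 (C = (1209 + (-1063 + 1286)) + 9 = (1209 + 223) + 9 = 1432 + 9 = 1441)
1/C = 1/1441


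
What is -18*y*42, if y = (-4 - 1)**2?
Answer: -18900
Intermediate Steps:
y = 25 (y = (-5)**2 = 25)
-18*y*42 = -18*25*42 = -450*42 = -18900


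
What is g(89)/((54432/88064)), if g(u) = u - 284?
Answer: -178880/567 ≈ -315.48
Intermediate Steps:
g(u) = -284 + u
g(89)/((54432/88064)) = (-284 + 89)/((54432/88064)) = -195/(54432*(1/88064)) = -195/1701/2752 = -195*2752/1701 = -178880/567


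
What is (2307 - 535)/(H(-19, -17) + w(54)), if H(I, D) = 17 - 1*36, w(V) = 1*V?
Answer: 1772/35 ≈ 50.629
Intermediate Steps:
w(V) = V
H(I, D) = -19 (H(I, D) = 17 - 36 = -19)
(2307 - 535)/(H(-19, -17) + w(54)) = (2307 - 535)/(-19 + 54) = 1772/35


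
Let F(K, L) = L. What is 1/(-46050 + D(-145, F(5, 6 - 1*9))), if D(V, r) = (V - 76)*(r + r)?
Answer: -1/44724 ≈ -2.2359e-5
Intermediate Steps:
D(V, r) = 2*r*(-76 + V) (D(V, r) = (-76 + V)*(2*r) = 2*r*(-76 + V))
1/(-46050 + D(-145, F(5, 6 - 1*9))) = 1/(-46050 + 2*(6 - 1*9)*(-76 - 145)) = 1/(-46050 + 2*(6 - 9)*(-221)) = 1/(-46050 + 2*(-3)*(-221)) = 1/(-46050 + 1326) = 1/(-44724) = -1/44724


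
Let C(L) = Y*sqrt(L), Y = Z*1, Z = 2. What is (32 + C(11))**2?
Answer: 1068 + 128*sqrt(11) ≈ 1492.5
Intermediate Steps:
Y = 2 (Y = 2*1 = 2)
C(L) = 2*sqrt(L)
(32 + C(11))**2 = (32 + 2*sqrt(11))**2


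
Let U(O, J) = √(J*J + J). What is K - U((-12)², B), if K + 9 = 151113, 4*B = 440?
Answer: 151104 - √12210 ≈ 1.5099e+5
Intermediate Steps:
B = 110 (B = (¼)*440 = 110)
U(O, J) = √(J + J²) (U(O, J) = √(J² + J) = √(J + J²))
K = 151104 (K = -9 + 151113 = 151104)
K - U((-12)², B) = 151104 - √(110*(1 + 110)) = 151104 - √(110*111) = 151104 - √12210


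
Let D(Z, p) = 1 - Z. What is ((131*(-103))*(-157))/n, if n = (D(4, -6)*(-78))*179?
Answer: 2118401/41886 ≈ 50.575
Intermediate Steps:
n = 41886 (n = ((1 - 1*4)*(-78))*179 = ((1 - 4)*(-78))*179 = -3*(-78)*179 = 234*179 = 41886)
((131*(-103))*(-157))/n = ((131*(-103))*(-157))/41886 = -13493*(-157)*(1/41886) = 2118401*(1/41886) = 2118401/41886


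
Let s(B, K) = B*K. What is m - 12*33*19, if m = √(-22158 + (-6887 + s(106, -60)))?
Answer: -7524 + I*√35405 ≈ -7524.0 + 188.16*I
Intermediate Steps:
m = I*√35405 (m = √(-22158 + (-6887 + 106*(-60))) = √(-22158 + (-6887 - 6360)) = √(-22158 - 13247) = √(-35405) = I*√35405 ≈ 188.16*I)
m - 12*33*19 = I*√35405 - 12*33*19 = I*√35405 - 396*19 = I*√35405 - 1*7524 = I*√35405 - 7524 = -7524 + I*√35405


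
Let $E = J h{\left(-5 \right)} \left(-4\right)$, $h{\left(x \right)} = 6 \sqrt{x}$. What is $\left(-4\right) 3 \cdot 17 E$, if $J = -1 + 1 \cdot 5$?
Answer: $19584 i \sqrt{5} \approx 43791.0 i$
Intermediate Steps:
$J = 4$ ($J = -1 + 5 = 4$)
$E = - 96 i \sqrt{5}$ ($E = 4 \cdot 6 \sqrt{-5} \left(-4\right) = 4 \cdot 6 i \sqrt{5} \left(-4\right) = 24 i \sqrt{5} \left(-4\right) = - 96 i \sqrt{5} \approx - 214.66 i$)
$\left(-4\right) 3 \cdot 17 E = \left(-4\right) 3 \cdot 17 \left(- 96 i \sqrt{5}\right) = \left(-12\right) 17 \left(- 96 i \sqrt{5}\right) = - 204 \left(- 96 i \sqrt{5}\right) = 19584 i \sqrt{5}$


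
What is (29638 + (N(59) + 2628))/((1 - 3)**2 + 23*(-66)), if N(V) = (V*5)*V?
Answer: -49671/1514 ≈ -32.808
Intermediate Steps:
N(V) = 5*V**2 (N(V) = (5*V)*V = 5*V**2)
(29638 + (N(59) + 2628))/((1 - 3)**2 + 23*(-66)) = (29638 + (5*59**2 + 2628))/((1 - 3)**2 + 23*(-66)) = (29638 + (5*3481 + 2628))/((-2)**2 - 1518) = (29638 + (17405 + 2628))/(4 - 1518) = (29638 + 20033)/(-1514) = 49671*(-1/1514) = -49671/1514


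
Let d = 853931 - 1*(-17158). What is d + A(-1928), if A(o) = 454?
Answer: 871543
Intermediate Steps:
d = 871089 (d = 853931 + 17158 = 871089)
d + A(-1928) = 871089 + 454 = 871543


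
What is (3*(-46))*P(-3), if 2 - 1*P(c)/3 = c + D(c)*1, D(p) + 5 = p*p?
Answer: -414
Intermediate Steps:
D(p) = -5 + p² (D(p) = -5 + p*p = -5 + p²)
P(c) = 21 - 3*c - 3*c² (P(c) = 6 - 3*(c + (-5 + c²)*1) = 6 - 3*(c + (-5 + c²)) = 6 - 3*(-5 + c + c²) = 6 + (15 - 3*c - 3*c²) = 21 - 3*c - 3*c²)
(3*(-46))*P(-3) = (3*(-46))*(21 - 3*(-3) - 3*(-3)²) = -138*(21 + 9 - 3*9) = -138*(21 + 9 - 27) = -138*3 = -414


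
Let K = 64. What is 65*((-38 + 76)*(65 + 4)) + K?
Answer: 170494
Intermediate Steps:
65*((-38 + 76)*(65 + 4)) + K = 65*((-38 + 76)*(65 + 4)) + 64 = 65*(38*69) + 64 = 65*2622 + 64 = 170430 + 64 = 170494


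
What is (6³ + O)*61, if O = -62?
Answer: 9394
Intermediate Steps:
(6³ + O)*61 = (6³ - 62)*61 = (216 - 62)*61 = 154*61 = 9394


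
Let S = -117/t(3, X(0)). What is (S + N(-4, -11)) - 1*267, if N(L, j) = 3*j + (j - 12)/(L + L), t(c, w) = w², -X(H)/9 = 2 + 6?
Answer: -171157/576 ≈ -297.15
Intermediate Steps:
X(H) = -72 (X(H) = -9*(2 + 6) = -9*8 = -72)
N(L, j) = 3*j + (-12 + j)/(2*L) (N(L, j) = 3*j + (-12 + j)/((2*L)) = 3*j + (-12 + j)*(1/(2*L)) = 3*j + (-12 + j)/(2*L))
S = -13/576 (S = -117/((-72)²) = -117/5184 = -117*1/5184 = -13/576 ≈ -0.022569)
(S + N(-4, -11)) - 1*267 = (-13/576 + (½)*(-12 - 11 + 6*(-4)*(-11))/(-4)) - 1*267 = (-13/576 + (½)*(-¼)*(-12 - 11 + 264)) - 267 = (-13/576 + (½)*(-¼)*241) - 267 = (-13/576 - 241/8) - 267 = -17365/576 - 267 = -171157/576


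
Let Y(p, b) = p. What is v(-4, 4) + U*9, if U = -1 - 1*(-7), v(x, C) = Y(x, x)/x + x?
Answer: 51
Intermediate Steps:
v(x, C) = 1 + x (v(x, C) = x/x + x = 1 + x)
U = 6 (U = -1 + 7 = 6)
v(-4, 4) + U*9 = (1 - 4) + 6*9 = -3 + 54 = 51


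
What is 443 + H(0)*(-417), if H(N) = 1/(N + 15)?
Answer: 2076/5 ≈ 415.20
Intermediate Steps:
H(N) = 1/(15 + N)
443 + H(0)*(-417) = 443 - 417/(15 + 0) = 443 - 417/15 = 443 + (1/15)*(-417) = 443 - 139/5 = 2076/5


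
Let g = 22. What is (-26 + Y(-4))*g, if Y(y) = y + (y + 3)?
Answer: -682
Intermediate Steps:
Y(y) = 3 + 2*y (Y(y) = y + (3 + y) = 3 + 2*y)
(-26 + Y(-4))*g = (-26 + (3 + 2*(-4)))*22 = (-26 + (3 - 8))*22 = (-26 - 5)*22 = -31*22 = -682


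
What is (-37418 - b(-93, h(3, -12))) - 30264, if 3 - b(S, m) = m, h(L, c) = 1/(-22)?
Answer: -1489071/22 ≈ -67685.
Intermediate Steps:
h(L, c) = -1/22
b(S, m) = 3 - m
(-37418 - b(-93, h(3, -12))) - 30264 = (-37418 - (3 - 1*(-1/22))) - 30264 = (-37418 - (3 + 1/22)) - 30264 = (-37418 - 1*67/22) - 30264 = (-37418 - 67/22) - 30264 = -823263/22 - 30264 = -1489071/22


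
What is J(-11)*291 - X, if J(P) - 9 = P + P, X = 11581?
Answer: -15364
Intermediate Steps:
J(P) = 9 + 2*P (J(P) = 9 + (P + P) = 9 + 2*P)
J(-11)*291 - X = (9 + 2*(-11))*291 - 1*11581 = (9 - 22)*291 - 11581 = -13*291 - 11581 = -3783 - 11581 = -15364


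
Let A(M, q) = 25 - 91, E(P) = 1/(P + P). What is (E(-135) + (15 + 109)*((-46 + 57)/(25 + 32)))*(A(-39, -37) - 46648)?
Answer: -2866861537/2565 ≈ -1.1177e+6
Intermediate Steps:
E(P) = 1/(2*P)
A(M, q) = -66
(E(-135) + (15 + 109)*((-46 + 57)/(25 + 32)))*(A(-39, -37) - 46648) = ((½)/(-135) + (15 + 109)*((-46 + 57)/(25 + 32)))*(-66 - 46648) = ((½)*(-1/135) + 124*(11/57))*(-46714) = (-1/270 + 124*(11*(1/57)))*(-46714) = (-1/270 + 124*(11/57))*(-46714) = (-1/270 + 1364/57)*(-46714) = (122741/5130)*(-46714) = -2866861537/2565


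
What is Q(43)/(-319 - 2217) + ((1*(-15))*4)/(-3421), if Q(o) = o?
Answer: 5057/8675656 ≈ 0.00058290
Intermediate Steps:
Q(43)/(-319 - 2217) + ((1*(-15))*4)/(-3421) = 43/(-319 - 2217) + ((1*(-15))*4)/(-3421) = 43/(-2536) - 15*4*(-1/3421) = 43*(-1/2536) - 60*(-1/3421) = -43/2536 + 60/3421 = 5057/8675656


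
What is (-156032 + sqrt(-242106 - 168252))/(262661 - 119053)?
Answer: -19504/17951 + I*sqrt(410358)/143608 ≈ -1.0865 + 0.0044607*I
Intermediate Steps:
(-156032 + sqrt(-242106 - 168252))/(262661 - 119053) = (-156032 + sqrt(-410358))/143608 = (-156032 + I*sqrt(410358))*(1/143608) = -19504/17951 + I*sqrt(410358)/143608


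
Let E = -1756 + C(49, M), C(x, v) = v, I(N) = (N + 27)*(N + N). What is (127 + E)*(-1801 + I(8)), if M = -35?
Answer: 2065024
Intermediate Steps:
I(N) = 2*N*(27 + N) (I(N) = (27 + N)*(2*N) = 2*N*(27 + N))
E = -1791 (E = -1756 - 35 = -1791)
(127 + E)*(-1801 + I(8)) = (127 - 1791)*(-1801 + 2*8*(27 + 8)) = -1664*(-1801 + 2*8*35) = -1664*(-1801 + 560) = -1664*(-1241) = 2065024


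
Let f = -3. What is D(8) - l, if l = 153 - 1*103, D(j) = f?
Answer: -53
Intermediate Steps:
D(j) = -3
l = 50 (l = 153 - 103 = 50)
D(8) - l = -3 - 1*50 = -3 - 50 = -53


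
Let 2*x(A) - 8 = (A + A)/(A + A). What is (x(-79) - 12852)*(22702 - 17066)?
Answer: -72408510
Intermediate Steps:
x(A) = 9/2 (x(A) = 4 + ((A + A)/(A + A))/2 = 4 + ((2*A)/((2*A)))/2 = 4 + ((2*A)*(1/(2*A)))/2 = 4 + (½)*1 = 4 + ½ = 9/2)
(x(-79) - 12852)*(22702 - 17066) = (9/2 - 12852)*(22702 - 17066) = -25695/2*5636 = -72408510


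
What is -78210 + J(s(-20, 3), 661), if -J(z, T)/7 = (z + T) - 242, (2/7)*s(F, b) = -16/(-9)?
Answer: -730679/9 ≈ -81187.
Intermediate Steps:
s(F, b) = 56/9 (s(F, b) = 7*(-16/(-9))/2 = 7*(-16*(-⅑))/2 = (7/2)*(16/9) = 56/9)
J(z, T) = 1694 - 7*T - 7*z (J(z, T) = -7*((z + T) - 242) = -7*((T + z) - 242) = -7*(-242 + T + z) = 1694 - 7*T - 7*z)
-78210 + J(s(-20, 3), 661) = -78210 + (1694 - 7*661 - 7*56/9) = -78210 + (1694 - 4627 - 392/9) = -78210 - 26789/9 = -730679/9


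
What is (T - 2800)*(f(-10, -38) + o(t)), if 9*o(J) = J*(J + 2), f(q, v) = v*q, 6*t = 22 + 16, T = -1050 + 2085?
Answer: -55165075/81 ≈ -6.8105e+5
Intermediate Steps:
T = 1035
t = 19/3 (t = (22 + 16)/6 = (1/6)*38 = 19/3 ≈ 6.3333)
f(q, v) = q*v
o(J) = J*(2 + J)/9 (o(J) = (J*(J + 2))/9 = (J*(2 + J))/9 = J*(2 + J)/9)
(T - 2800)*(f(-10, -38) + o(t)) = (1035 - 2800)*(-10*(-38) + (1/9)*(19/3)*(2 + 19/3)) = -1765*(380 + (1/9)*(19/3)*(25/3)) = -1765*(380 + 475/81) = -1765*31255/81 = -55165075/81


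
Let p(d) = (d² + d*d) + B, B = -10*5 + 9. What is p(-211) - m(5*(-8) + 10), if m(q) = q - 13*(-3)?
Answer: 88992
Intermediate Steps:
B = -41 (B = -50 + 9 = -41)
p(d) = -41 + 2*d² (p(d) = (d² + d*d) - 41 = (d² + d²) - 41 = 2*d² - 41 = -41 + 2*d²)
m(q) = 39 + q (m(q) = q + 39 = 39 + q)
p(-211) - m(5*(-8) + 10) = (-41 + 2*(-211)²) - (39 + (5*(-8) + 10)) = (-41 + 2*44521) - (39 + (-40 + 10)) = (-41 + 89042) - (39 - 30) = 89001 - 1*9 = 89001 - 9 = 88992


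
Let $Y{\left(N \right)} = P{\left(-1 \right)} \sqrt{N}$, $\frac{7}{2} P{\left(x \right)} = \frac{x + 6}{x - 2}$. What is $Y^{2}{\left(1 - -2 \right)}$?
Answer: $\frac{100}{147} \approx 0.68027$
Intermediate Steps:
$P{\left(x \right)} = \frac{2 \left(6 + x\right)}{7 \left(-2 + x\right)}$ ($P{\left(x \right)} = \frac{2 \frac{x + 6}{x - 2}}{7} = \frac{2 \frac{6 + x}{-2 + x}}{7} = \frac{2 \left(6 + x\right)}{7 \left(-2 + x\right)}$)
$Y{\left(N \right)} = - \frac{10 \sqrt{N}}{21}$ ($Y{\left(N \right)} = \frac{2 \left(6 - 1\right)}{7 \left(-2 - 1\right)} \sqrt{N} = \frac{2}{7} \frac{1}{-3} \cdot 5 \sqrt{N} = \frac{2}{7} \left(- \frac{1}{3}\right) 5 \sqrt{N} = - \frac{10 \sqrt{N}}{21}$)
$Y^{2}{\left(1 - -2 \right)} = \left(- \frac{10 \sqrt{1 - -2}}{21}\right)^{2} = \left(- \frac{10 \sqrt{1 + 2}}{21}\right)^{2} = \left(- \frac{10 \sqrt{3}}{21}\right)^{2} = \frac{100}{147}$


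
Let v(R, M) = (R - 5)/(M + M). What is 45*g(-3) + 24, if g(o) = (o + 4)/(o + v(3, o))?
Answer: 57/8 ≈ 7.1250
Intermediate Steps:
v(R, M) = (-5 + R)/(2*M) (v(R, M) = (-5 + R)/((2*M)) = (-5 + R)*(1/(2*M)) = (-5 + R)/(2*M))
g(o) = (4 + o)/(o - 1/o) (g(o) = (o + 4)/(o + (-5 + 3)/(2*o)) = (4 + o)/(o + (½)*(-2)/o) = (4 + o)/(o - 1/o))
45*g(-3) + 24 = 45*(-3*(4 - 3)/(-1 + (-3)²)) + 24 = 45*(-3*1/(-1 + 9)) + 24 = 45*(-3*1/8) + 24 = 45*(-3*⅛*1) + 24 = 45*(-3/8) + 24 = -135/8 + 24 = 57/8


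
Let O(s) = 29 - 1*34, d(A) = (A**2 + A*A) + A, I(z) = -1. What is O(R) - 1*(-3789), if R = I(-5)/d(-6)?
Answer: 3784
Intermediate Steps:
d(A) = A + 2*A**2 (d(A) = (A**2 + A**2) + A = 2*A**2 + A = A + 2*A**2)
R = -1/66 (R = -1/((-6*(1 + 2*(-6)))) = -1/((-6*(1 - 12))) = -1/((-6*(-11))) = -1/66 ≈ -0.015152)
O(s) = -5 (O(s) = 29 - 34 = -5)
O(R) - 1*(-3789) = -5 - 1*(-3789) = -5 + 3789 = 3784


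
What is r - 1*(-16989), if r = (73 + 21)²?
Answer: 25825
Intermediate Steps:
r = 8836 (r = 94² = 8836)
r - 1*(-16989) = 8836 - 1*(-16989) = 8836 + 16989 = 25825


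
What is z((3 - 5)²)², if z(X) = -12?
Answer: 144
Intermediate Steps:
z((3 - 5)²)² = (-12)² = 144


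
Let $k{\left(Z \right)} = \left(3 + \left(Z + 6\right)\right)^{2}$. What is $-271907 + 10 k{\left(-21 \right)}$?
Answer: $-270467$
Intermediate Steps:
$k{\left(Z \right)} = \left(9 + Z\right)^{2}$ ($k{\left(Z \right)} = \left(3 + \left(6 + Z\right)\right)^{2} = \left(9 + Z\right)^{2}$)
$-271907 + 10 k{\left(-21 \right)} = -271907 + 10 \left(9 - 21\right)^{2} = -271907 + 10 \left(-12\right)^{2} = -271907 + 10 \cdot 144 = -271907 + 1440 = -270467$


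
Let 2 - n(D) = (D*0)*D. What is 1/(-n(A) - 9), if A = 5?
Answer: -1/11 ≈ -0.090909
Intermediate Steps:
n(D) = 2 (n(D) = 2 - D*0*D = 2 - 0*D = 2 - 1*0 = 2 + 0 = 2)
1/(-n(A) - 9) = 1/(-1*2 - 9) = 1/(-2 - 9) = 1/(-11) = -1/11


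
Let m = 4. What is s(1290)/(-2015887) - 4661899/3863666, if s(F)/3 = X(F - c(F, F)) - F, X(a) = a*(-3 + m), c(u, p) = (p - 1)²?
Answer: 9860824998545/7788714061742 ≈ 1.2660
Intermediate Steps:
c(u, p) = (-1 + p)²
X(a) = a (X(a) = a*(-3 + 4) = a*1 = a)
s(F) = -3*(-1 + F)² (s(F) = 3*((F - (-1 + F)²) - F) = 3*(-(-1 + F)²) = -3*(-1 + F)²)
s(1290)/(-2015887) - 4661899/3863666 = -3*(-1 + 1290)²/(-2015887) - 4661899/3863666 = -3*1289²*(-1/2015887) - 4661899*1/3863666 = -3*1661521*(-1/2015887) - 4661899/3863666 = -4984563*(-1/2015887) - 4661899/3863666 = 4984563/2015887 - 4661899/3863666 = 9860824998545/7788714061742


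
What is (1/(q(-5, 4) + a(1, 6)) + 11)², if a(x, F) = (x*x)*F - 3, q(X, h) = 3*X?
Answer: 17161/144 ≈ 119.17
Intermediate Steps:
a(x, F) = -3 + F*x² (a(x, F) = x²*F - 3 = F*x² - 3 = -3 + F*x²)
(1/(q(-5, 4) + a(1, 6)) + 11)² = (1/(3*(-5) + (-3 + 6*1²)) + 11)² = (1/(-15 + (-3 + 6*1)) + 11)² = (1/(-15 + (-3 + 6)) + 11)² = (1/(-15 + 3) + 11)² = (1/(-12) + 11)² = (-1/12 + 11)² = (131/12)² = 17161/144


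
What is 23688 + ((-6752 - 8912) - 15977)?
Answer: -7953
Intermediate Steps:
23688 + ((-6752 - 8912) - 15977) = 23688 + (-15664 - 15977) = 23688 - 31641 = -7953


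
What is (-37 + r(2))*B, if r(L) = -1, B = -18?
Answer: 684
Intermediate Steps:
(-37 + r(2))*B = (-37 - 1)*(-18) = -38*(-18) = 684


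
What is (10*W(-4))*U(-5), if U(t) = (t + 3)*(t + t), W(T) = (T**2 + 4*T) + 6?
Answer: 1200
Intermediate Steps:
W(T) = 6 + T**2 + 4*T
U(t) = 2*t*(3 + t) (U(t) = (3 + t)*(2*t) = 2*t*(3 + t))
(10*W(-4))*U(-5) = (10*(6 + (-4)**2 + 4*(-4)))*(2*(-5)*(3 - 5)) = (10*(6 + 16 - 16))*(2*(-5)*(-2)) = (10*6)*20 = 60*20 = 1200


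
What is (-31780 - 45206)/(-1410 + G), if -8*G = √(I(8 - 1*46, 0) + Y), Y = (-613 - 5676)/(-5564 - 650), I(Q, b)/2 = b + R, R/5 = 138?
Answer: 43170004200960/790650835991 - 615888*√53326118326/790650835991 ≈ 54.421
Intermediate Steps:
R = 690 (R = 5*138 = 690)
I(Q, b) = 1380 + 2*b (I(Q, b) = 2*(b + 690) = 2*(690 + b) = 1380 + 2*b)
Y = 6289/6214 (Y = -6289/(-6214) = -6289*(-1/6214) = 6289/6214 ≈ 1.0121)
G = -√53326118326/49712 (G = -√((1380 + 2*0) + 6289/6214)/8 = -√((1380 + 0) + 6289/6214)/8 = -√(1380 + 6289/6214)/8 = -√53326118326/49712 ≈ -4.6452)
(-31780 - 45206)/(-1410 + G) = (-31780 - 45206)/(-1410 - √53326118326/49712) = -76986/(-1410 - √53326118326/49712)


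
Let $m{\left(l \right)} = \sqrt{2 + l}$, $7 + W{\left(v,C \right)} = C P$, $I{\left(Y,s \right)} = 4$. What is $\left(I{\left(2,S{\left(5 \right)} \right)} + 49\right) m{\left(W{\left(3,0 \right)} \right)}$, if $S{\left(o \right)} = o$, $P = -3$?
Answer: $53 i \sqrt{5} \approx 118.51 i$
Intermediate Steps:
$W{\left(v,C \right)} = -7 - 3 C$ ($W{\left(v,C \right)} = -7 + C \left(-3\right) = -7 - 3 C$)
$\left(I{\left(2,S{\left(5 \right)} \right)} + 49\right) m{\left(W{\left(3,0 \right)} \right)} = \left(4 + 49\right) \sqrt{2 - 7} = 53 \sqrt{2 + \left(-7 + 0\right)} = 53 \sqrt{2 - 7} = 53 \sqrt{-5} = 53 i \sqrt{5}$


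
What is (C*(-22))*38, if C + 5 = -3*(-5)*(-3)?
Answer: 41800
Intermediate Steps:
C = -50 (C = -5 - 3*(-5)*(-3) = -5 + 15*(-3) = -5 - 45 = -50)
(C*(-22))*38 = -50*(-22)*38 = 1100*38 = 41800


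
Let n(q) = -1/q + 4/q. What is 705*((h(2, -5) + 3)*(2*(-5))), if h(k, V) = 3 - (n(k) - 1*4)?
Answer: -59925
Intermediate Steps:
n(q) = 3/q
h(k, V) = 7 - 3/k (h(k, V) = 3 - (3/k - 1*4) = 3 - (3/k - 4) = 3 - (-4 + 3/k) = 3 + (4 - 3/k) = 7 - 3/k)
705*((h(2, -5) + 3)*(2*(-5))) = 705*(((7 - 3/2) + 3)*(2*(-5))) = 705*(((7 - 3*½) + 3)*(-10)) = 705*(((7 - 3/2) + 3)*(-10)) = 705*((11/2 + 3)*(-10)) = 705*((17/2)*(-10)) = 705*(-85) = -59925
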